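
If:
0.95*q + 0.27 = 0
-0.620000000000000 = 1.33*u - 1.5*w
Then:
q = -0.28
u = 1.12781954887218*w - 0.466165413533835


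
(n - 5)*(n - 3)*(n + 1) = n^3 - 7*n^2 + 7*n + 15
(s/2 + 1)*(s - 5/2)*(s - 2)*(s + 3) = s^4/2 + s^3/4 - 23*s^2/4 - s + 15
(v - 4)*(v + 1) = v^2 - 3*v - 4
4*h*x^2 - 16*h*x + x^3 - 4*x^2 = x*(4*h + x)*(x - 4)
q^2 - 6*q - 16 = (q - 8)*(q + 2)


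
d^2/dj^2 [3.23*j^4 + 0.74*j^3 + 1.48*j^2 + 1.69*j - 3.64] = 38.76*j^2 + 4.44*j + 2.96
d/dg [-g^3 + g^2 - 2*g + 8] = -3*g^2 + 2*g - 2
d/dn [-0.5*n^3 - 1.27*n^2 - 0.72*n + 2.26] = -1.5*n^2 - 2.54*n - 0.72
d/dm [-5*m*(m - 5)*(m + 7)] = -15*m^2 - 20*m + 175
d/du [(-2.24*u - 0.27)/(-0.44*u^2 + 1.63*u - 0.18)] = (-0.9856*u^2 - 0.2376*u + 0.8433)/(0.1936*u^4 - 1.4344*u^3 + 2.8153*u^2 - 0.5868*u + 0.0324)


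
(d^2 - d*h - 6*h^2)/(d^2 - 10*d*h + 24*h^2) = (d^2 - d*h - 6*h^2)/(d^2 - 10*d*h + 24*h^2)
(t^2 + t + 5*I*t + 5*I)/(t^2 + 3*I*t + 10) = (t + 1)/(t - 2*I)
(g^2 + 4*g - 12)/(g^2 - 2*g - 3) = (-g^2 - 4*g + 12)/(-g^2 + 2*g + 3)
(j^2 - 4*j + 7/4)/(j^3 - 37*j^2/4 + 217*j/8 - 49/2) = 2*(2*j - 1)/(4*j^2 - 23*j + 28)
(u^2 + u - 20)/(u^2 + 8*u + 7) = (u^2 + u - 20)/(u^2 + 8*u + 7)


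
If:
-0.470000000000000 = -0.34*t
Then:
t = 1.38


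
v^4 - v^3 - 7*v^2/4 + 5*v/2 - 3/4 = (v - 1)^2*(v - 1/2)*(v + 3/2)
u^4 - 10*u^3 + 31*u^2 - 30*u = u*(u - 5)*(u - 3)*(u - 2)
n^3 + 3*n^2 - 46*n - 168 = (n - 7)*(n + 4)*(n + 6)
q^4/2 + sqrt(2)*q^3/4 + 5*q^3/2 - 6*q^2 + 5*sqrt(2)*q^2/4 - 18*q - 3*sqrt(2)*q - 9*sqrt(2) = (q/2 + 1)*(q - 3)*(q + 6)*(q + sqrt(2)/2)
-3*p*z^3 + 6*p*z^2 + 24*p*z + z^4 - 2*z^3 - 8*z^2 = z*(-3*p + z)*(z - 4)*(z + 2)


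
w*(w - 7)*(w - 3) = w^3 - 10*w^2 + 21*w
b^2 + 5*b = b*(b + 5)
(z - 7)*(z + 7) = z^2 - 49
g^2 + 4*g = g*(g + 4)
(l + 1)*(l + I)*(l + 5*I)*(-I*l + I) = -I*l^4 + 6*l^3 + 6*I*l^2 - 6*l - 5*I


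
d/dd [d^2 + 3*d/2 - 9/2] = 2*d + 3/2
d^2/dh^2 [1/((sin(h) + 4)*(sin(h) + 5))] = (-4*sin(h)^4 - 27*sin(h)^3 + 5*sin(h)^2 + 234*sin(h) + 122)/((sin(h) + 4)^3*(sin(h) + 5)^3)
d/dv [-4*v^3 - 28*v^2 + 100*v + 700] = -12*v^2 - 56*v + 100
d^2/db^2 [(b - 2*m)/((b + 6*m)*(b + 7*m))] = 2*(b^3 - 6*b^2*m - 204*b*m^2 - 800*m^3)/(b^6 + 39*b^5*m + 633*b^4*m^2 + 5473*b^3*m^3 + 26586*b^2*m^4 + 68796*b*m^5 + 74088*m^6)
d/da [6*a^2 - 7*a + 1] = 12*a - 7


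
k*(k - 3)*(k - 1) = k^3 - 4*k^2 + 3*k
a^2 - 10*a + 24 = (a - 6)*(a - 4)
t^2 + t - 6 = (t - 2)*(t + 3)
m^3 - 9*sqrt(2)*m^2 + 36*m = m*(m - 6*sqrt(2))*(m - 3*sqrt(2))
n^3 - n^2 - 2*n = n*(n - 2)*(n + 1)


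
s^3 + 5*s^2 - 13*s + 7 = (s - 1)^2*(s + 7)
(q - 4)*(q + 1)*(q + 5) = q^3 + 2*q^2 - 19*q - 20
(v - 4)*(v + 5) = v^2 + v - 20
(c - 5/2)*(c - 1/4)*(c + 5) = c^3 + 9*c^2/4 - 105*c/8 + 25/8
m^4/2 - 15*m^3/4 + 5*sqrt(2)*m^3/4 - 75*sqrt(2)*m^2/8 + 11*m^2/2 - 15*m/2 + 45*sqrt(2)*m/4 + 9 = (m/2 + sqrt(2))*(m - 6)*(m - 3/2)*(m + sqrt(2)/2)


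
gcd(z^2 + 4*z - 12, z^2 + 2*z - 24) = z + 6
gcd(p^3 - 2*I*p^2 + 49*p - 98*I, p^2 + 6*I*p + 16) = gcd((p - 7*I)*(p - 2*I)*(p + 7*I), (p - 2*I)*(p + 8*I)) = p - 2*I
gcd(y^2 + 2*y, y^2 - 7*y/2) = y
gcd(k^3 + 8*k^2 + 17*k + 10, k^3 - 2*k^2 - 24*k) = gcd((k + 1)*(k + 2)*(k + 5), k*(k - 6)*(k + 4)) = 1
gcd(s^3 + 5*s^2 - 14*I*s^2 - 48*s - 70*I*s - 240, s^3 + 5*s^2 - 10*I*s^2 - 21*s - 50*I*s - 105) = s + 5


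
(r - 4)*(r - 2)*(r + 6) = r^3 - 28*r + 48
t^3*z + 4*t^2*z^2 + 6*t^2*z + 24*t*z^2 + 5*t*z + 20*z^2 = (t + 5)*(t + 4*z)*(t*z + z)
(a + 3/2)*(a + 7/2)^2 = a^3 + 17*a^2/2 + 91*a/4 + 147/8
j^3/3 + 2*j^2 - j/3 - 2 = (j/3 + 1/3)*(j - 1)*(j + 6)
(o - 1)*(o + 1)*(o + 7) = o^3 + 7*o^2 - o - 7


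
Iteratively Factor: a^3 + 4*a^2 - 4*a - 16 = (a - 2)*(a^2 + 6*a + 8) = (a - 2)*(a + 2)*(a + 4)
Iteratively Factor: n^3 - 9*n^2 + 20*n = (n - 5)*(n^2 - 4*n) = (n - 5)*(n - 4)*(n)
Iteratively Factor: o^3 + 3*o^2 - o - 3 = (o + 1)*(o^2 + 2*o - 3) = (o - 1)*(o + 1)*(o + 3)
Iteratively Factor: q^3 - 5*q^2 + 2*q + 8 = (q - 2)*(q^2 - 3*q - 4) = (q - 2)*(q + 1)*(q - 4)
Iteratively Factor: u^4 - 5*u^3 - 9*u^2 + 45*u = (u - 3)*(u^3 - 2*u^2 - 15*u) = u*(u - 3)*(u^2 - 2*u - 15) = u*(u - 3)*(u + 3)*(u - 5)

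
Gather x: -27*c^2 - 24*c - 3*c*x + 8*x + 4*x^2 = -27*c^2 - 24*c + 4*x^2 + x*(8 - 3*c)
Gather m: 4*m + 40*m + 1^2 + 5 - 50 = 44*m - 44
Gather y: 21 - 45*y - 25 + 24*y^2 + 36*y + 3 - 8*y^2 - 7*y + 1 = 16*y^2 - 16*y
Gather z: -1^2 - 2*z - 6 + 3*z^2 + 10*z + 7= 3*z^2 + 8*z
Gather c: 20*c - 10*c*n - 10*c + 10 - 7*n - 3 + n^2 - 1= c*(10 - 10*n) + n^2 - 7*n + 6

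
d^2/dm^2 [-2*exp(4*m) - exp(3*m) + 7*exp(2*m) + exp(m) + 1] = (-32*exp(3*m) - 9*exp(2*m) + 28*exp(m) + 1)*exp(m)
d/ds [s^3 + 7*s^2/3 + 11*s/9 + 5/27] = 3*s^2 + 14*s/3 + 11/9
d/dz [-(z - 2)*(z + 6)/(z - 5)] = (-z^2 + 10*z + 8)/(z^2 - 10*z + 25)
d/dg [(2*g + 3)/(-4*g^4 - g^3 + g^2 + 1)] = (-8*g^4 - 2*g^3 + 2*g^2 + g*(2*g + 3)*(16*g^2 + 3*g - 2) + 2)/(4*g^4 + g^3 - g^2 - 1)^2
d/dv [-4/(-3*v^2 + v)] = 4*(1 - 6*v)/(v^2*(3*v - 1)^2)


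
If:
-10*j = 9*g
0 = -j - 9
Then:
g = 10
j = -9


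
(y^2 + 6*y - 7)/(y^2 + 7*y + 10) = (y^2 + 6*y - 7)/(y^2 + 7*y + 10)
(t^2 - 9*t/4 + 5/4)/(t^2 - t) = (t - 5/4)/t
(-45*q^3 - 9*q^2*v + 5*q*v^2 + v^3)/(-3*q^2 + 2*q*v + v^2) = (15*q^2 - 2*q*v - v^2)/(q - v)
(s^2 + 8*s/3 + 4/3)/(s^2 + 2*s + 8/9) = 3*(s + 2)/(3*s + 4)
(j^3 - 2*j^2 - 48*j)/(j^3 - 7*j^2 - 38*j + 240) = j/(j - 5)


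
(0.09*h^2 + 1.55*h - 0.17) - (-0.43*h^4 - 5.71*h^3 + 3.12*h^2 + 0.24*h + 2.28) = 0.43*h^4 + 5.71*h^3 - 3.03*h^2 + 1.31*h - 2.45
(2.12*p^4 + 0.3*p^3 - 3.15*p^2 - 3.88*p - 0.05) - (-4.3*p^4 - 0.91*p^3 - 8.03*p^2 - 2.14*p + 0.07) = 6.42*p^4 + 1.21*p^3 + 4.88*p^2 - 1.74*p - 0.12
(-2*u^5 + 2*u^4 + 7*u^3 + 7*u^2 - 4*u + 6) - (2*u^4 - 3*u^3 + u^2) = -2*u^5 + 10*u^3 + 6*u^2 - 4*u + 6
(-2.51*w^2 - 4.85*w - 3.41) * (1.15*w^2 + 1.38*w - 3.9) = -2.8865*w^4 - 9.0413*w^3 - 0.825499999999999*w^2 + 14.2092*w + 13.299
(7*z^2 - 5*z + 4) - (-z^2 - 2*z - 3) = 8*z^2 - 3*z + 7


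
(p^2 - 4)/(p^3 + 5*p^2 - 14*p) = (p + 2)/(p*(p + 7))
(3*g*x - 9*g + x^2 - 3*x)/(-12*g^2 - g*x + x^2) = (x - 3)/(-4*g + x)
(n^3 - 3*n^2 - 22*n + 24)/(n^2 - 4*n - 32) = (n^2 - 7*n + 6)/(n - 8)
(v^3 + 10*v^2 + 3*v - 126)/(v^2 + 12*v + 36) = (v^2 + 4*v - 21)/(v + 6)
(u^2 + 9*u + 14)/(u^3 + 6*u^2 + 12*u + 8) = (u + 7)/(u^2 + 4*u + 4)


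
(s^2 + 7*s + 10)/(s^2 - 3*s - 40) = (s + 2)/(s - 8)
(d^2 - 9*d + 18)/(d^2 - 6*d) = (d - 3)/d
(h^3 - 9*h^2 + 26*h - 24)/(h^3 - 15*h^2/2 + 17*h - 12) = 2*(h - 3)/(2*h - 3)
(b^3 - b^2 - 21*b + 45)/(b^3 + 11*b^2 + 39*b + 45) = (b^2 - 6*b + 9)/(b^2 + 6*b + 9)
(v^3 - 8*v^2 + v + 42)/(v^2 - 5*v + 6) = (v^2 - 5*v - 14)/(v - 2)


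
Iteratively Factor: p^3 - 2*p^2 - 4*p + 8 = (p + 2)*(p^2 - 4*p + 4) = (p - 2)*(p + 2)*(p - 2)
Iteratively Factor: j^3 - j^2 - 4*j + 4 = (j + 2)*(j^2 - 3*j + 2) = (j - 2)*(j + 2)*(j - 1)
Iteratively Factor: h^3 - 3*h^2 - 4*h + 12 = (h + 2)*(h^2 - 5*h + 6) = (h - 2)*(h + 2)*(h - 3)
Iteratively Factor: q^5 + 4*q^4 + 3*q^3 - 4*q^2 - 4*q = (q + 2)*(q^4 + 2*q^3 - q^2 - 2*q) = (q - 1)*(q + 2)*(q^3 + 3*q^2 + 2*q) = (q - 1)*(q + 2)^2*(q^2 + q) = (q - 1)*(q + 1)*(q + 2)^2*(q)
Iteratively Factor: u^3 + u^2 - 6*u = (u)*(u^2 + u - 6) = u*(u + 3)*(u - 2)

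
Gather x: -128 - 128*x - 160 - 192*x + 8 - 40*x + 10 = -360*x - 270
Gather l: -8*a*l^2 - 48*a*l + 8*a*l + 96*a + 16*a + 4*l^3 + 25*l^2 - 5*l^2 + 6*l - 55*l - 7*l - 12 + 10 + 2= 112*a + 4*l^3 + l^2*(20 - 8*a) + l*(-40*a - 56)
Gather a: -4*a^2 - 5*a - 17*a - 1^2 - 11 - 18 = -4*a^2 - 22*a - 30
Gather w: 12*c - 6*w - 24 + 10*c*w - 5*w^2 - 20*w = 12*c - 5*w^2 + w*(10*c - 26) - 24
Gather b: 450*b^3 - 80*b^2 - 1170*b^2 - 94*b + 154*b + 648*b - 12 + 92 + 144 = 450*b^3 - 1250*b^2 + 708*b + 224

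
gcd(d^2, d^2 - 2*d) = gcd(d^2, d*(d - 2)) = d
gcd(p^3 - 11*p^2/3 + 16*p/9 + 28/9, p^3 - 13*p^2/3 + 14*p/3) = p^2 - 13*p/3 + 14/3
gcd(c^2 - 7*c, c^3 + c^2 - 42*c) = c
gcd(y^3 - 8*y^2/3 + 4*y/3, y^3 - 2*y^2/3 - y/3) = y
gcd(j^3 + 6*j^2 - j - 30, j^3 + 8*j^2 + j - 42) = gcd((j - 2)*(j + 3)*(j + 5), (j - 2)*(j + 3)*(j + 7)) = j^2 + j - 6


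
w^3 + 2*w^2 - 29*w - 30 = (w - 5)*(w + 1)*(w + 6)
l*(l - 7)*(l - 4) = l^3 - 11*l^2 + 28*l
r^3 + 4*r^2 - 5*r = r*(r - 1)*(r + 5)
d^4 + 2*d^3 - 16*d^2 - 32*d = d*(d - 4)*(d + 2)*(d + 4)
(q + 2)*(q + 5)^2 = q^3 + 12*q^2 + 45*q + 50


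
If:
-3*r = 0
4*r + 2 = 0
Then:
No Solution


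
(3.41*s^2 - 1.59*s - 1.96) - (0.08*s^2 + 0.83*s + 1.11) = 3.33*s^2 - 2.42*s - 3.07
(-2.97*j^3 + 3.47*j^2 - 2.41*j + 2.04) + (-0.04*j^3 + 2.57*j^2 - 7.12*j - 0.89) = -3.01*j^3 + 6.04*j^2 - 9.53*j + 1.15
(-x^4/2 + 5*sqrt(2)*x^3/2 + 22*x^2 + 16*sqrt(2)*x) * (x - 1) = -x^5/2 + x^4/2 + 5*sqrt(2)*x^4/2 - 5*sqrt(2)*x^3/2 + 22*x^3 - 22*x^2 + 16*sqrt(2)*x^2 - 16*sqrt(2)*x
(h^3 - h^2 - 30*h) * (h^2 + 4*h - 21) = h^5 + 3*h^4 - 55*h^3 - 99*h^2 + 630*h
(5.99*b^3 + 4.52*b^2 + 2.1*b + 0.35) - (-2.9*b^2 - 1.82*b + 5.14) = 5.99*b^3 + 7.42*b^2 + 3.92*b - 4.79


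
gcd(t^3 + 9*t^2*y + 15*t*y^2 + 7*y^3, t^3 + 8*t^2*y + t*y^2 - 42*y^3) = t + 7*y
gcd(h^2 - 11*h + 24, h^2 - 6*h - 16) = h - 8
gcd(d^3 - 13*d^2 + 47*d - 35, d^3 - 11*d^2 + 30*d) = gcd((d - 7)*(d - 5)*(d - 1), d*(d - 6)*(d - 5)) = d - 5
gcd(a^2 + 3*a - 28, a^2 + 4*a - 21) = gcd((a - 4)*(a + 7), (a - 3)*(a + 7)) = a + 7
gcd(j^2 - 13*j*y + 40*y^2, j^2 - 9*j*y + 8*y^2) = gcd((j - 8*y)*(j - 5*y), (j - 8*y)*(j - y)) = -j + 8*y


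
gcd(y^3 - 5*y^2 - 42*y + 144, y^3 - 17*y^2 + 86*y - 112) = y - 8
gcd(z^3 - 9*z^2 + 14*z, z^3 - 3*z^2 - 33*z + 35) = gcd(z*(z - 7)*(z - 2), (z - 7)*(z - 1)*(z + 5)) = z - 7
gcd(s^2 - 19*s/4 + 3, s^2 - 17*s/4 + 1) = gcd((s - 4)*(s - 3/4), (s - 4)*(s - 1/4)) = s - 4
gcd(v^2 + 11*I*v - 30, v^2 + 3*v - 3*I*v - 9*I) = 1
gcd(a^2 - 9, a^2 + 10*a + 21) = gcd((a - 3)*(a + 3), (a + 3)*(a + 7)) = a + 3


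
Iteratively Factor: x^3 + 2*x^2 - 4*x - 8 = (x + 2)*(x^2 - 4) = (x - 2)*(x + 2)*(x + 2)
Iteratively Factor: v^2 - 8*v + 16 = (v - 4)*(v - 4)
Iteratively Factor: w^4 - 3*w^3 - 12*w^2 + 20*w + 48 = (w - 3)*(w^3 - 12*w - 16) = (w - 4)*(w - 3)*(w^2 + 4*w + 4) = (w - 4)*(w - 3)*(w + 2)*(w + 2)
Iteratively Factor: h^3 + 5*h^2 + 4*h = (h + 1)*(h^2 + 4*h) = h*(h + 1)*(h + 4)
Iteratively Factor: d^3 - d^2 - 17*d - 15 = (d + 3)*(d^2 - 4*d - 5) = (d + 1)*(d + 3)*(d - 5)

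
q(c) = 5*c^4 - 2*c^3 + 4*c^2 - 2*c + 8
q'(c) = 20*c^3 - 6*c^2 + 8*c - 2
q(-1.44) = 46.65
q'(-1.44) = -85.68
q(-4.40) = 2138.66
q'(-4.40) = -1857.04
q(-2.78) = 386.08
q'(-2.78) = -500.31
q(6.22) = 7152.99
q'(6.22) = 4628.47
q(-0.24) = 8.75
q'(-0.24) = -4.54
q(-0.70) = 13.25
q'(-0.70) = -17.40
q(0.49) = 8.03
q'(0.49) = 2.83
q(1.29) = 21.63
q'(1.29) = 41.27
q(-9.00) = 34613.00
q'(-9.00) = -15140.00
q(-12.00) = 107744.00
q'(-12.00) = -35522.00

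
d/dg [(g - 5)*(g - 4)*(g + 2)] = 3*g^2 - 14*g + 2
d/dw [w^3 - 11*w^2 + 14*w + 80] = 3*w^2 - 22*w + 14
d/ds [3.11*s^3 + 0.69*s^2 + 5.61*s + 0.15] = 9.33*s^2 + 1.38*s + 5.61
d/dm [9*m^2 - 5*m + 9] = 18*m - 5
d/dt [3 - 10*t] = -10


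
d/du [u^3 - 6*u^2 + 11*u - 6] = 3*u^2 - 12*u + 11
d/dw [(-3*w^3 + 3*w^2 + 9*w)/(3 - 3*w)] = (2*w^3 - 4*w^2 + 2*w + 3)/(w^2 - 2*w + 1)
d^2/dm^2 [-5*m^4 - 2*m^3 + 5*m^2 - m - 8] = -60*m^2 - 12*m + 10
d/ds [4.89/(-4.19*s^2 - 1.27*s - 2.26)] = (40.9782*s + 6.2103)/(4.19*s^2 + 1.27*s + 2.26)^2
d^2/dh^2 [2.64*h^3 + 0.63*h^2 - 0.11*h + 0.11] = 15.84*h + 1.26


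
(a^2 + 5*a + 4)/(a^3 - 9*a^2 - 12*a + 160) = (a + 1)/(a^2 - 13*a + 40)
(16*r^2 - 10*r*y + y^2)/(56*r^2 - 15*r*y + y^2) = (-2*r + y)/(-7*r + y)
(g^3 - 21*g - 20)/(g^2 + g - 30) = (g^2 + 5*g + 4)/(g + 6)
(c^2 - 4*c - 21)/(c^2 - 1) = (c^2 - 4*c - 21)/(c^2 - 1)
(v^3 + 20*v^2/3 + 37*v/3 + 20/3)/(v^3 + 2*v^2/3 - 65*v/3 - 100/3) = (v + 1)/(v - 5)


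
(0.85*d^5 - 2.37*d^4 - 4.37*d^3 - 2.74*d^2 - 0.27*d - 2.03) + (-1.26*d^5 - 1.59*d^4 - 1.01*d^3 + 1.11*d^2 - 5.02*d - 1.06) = -0.41*d^5 - 3.96*d^4 - 5.38*d^3 - 1.63*d^2 - 5.29*d - 3.09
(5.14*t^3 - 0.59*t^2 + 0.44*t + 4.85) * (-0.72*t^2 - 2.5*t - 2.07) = -3.7008*t^5 - 12.4252*t^4 - 9.4816*t^3 - 3.3707*t^2 - 13.0358*t - 10.0395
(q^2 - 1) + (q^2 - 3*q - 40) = 2*q^2 - 3*q - 41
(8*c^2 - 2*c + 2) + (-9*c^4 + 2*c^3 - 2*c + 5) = -9*c^4 + 2*c^3 + 8*c^2 - 4*c + 7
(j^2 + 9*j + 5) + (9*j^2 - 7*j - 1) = 10*j^2 + 2*j + 4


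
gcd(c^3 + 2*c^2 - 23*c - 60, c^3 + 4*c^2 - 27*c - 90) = c^2 - 2*c - 15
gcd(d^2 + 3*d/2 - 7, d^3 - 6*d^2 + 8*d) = d - 2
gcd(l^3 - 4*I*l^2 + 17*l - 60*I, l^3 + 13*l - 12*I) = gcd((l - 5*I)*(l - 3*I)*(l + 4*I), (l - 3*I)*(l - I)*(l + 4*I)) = l^2 + I*l + 12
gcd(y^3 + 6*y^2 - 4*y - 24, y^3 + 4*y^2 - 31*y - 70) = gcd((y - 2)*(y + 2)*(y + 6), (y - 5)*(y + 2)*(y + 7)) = y + 2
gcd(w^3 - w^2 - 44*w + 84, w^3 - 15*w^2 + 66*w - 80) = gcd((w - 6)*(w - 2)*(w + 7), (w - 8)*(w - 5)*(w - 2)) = w - 2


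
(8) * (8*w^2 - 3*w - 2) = 64*w^2 - 24*w - 16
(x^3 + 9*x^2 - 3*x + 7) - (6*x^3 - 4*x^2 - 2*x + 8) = -5*x^3 + 13*x^2 - x - 1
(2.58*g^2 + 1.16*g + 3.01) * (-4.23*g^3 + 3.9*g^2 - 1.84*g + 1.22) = -10.9134*g^5 + 5.1552*g^4 - 12.9555*g^3 + 12.7522*g^2 - 4.1232*g + 3.6722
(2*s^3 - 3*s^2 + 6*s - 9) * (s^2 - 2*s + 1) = 2*s^5 - 7*s^4 + 14*s^3 - 24*s^2 + 24*s - 9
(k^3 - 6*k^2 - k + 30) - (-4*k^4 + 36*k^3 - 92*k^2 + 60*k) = 4*k^4 - 35*k^3 + 86*k^2 - 61*k + 30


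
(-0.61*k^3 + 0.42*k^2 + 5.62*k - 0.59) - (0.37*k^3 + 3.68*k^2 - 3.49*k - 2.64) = -0.98*k^3 - 3.26*k^2 + 9.11*k + 2.05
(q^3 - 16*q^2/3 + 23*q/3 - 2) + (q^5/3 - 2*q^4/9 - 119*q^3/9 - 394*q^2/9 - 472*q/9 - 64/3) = q^5/3 - 2*q^4/9 - 110*q^3/9 - 442*q^2/9 - 403*q/9 - 70/3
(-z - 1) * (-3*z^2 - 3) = 3*z^3 + 3*z^2 + 3*z + 3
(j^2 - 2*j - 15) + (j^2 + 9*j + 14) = 2*j^2 + 7*j - 1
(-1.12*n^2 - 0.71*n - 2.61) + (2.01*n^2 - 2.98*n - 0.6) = 0.89*n^2 - 3.69*n - 3.21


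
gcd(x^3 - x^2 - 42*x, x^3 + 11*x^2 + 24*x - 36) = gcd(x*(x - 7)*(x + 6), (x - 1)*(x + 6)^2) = x + 6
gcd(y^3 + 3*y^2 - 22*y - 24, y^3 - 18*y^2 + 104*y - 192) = y - 4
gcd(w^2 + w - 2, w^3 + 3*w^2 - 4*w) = w - 1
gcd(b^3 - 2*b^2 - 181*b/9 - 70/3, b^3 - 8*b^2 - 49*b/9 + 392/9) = b + 7/3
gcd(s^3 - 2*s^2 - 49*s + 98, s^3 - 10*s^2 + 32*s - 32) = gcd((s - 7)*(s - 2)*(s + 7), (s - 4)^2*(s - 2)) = s - 2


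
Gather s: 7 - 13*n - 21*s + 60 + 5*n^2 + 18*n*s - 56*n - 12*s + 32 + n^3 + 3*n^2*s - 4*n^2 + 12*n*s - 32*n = n^3 + n^2 - 101*n + s*(3*n^2 + 30*n - 33) + 99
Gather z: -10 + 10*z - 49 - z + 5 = 9*z - 54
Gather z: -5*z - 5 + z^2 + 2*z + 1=z^2 - 3*z - 4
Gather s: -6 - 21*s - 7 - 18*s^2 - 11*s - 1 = -18*s^2 - 32*s - 14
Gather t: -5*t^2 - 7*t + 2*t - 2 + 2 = -5*t^2 - 5*t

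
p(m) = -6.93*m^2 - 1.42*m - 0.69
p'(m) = -13.86*m - 1.42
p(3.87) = -109.98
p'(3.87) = -55.06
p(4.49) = -146.78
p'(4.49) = -63.65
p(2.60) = -51.23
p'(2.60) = -37.46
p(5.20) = -195.46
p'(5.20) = -73.49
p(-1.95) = -24.27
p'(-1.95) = 25.61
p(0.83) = -6.64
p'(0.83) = -12.92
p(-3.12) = -63.72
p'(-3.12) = 41.82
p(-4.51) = -135.24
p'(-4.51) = 61.09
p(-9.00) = -549.24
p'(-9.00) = 123.32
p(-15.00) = -1538.64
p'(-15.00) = 206.48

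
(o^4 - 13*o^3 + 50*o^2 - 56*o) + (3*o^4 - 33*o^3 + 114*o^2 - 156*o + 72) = 4*o^4 - 46*o^3 + 164*o^2 - 212*o + 72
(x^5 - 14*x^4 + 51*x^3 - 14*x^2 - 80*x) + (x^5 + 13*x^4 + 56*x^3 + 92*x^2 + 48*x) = 2*x^5 - x^4 + 107*x^3 + 78*x^2 - 32*x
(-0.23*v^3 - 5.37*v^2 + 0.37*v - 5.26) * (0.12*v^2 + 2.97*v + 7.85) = -0.0276*v^5 - 1.3275*v^4 - 17.71*v^3 - 41.6868*v^2 - 12.7177*v - 41.291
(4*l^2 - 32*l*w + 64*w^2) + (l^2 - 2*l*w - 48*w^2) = 5*l^2 - 34*l*w + 16*w^2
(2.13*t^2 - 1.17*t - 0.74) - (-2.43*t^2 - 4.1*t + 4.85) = 4.56*t^2 + 2.93*t - 5.59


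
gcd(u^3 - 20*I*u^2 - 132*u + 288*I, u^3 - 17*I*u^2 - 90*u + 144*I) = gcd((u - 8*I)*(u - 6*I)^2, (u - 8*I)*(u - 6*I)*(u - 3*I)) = u^2 - 14*I*u - 48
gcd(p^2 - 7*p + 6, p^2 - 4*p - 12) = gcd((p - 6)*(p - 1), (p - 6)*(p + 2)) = p - 6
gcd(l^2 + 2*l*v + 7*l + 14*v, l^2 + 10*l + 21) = l + 7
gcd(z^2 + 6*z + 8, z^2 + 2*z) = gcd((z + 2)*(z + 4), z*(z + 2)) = z + 2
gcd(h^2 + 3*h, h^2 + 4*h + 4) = 1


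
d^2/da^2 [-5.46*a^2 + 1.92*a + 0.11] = -10.9200000000000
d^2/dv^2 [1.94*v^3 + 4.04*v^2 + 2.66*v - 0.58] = 11.64*v + 8.08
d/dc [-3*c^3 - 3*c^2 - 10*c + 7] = -9*c^2 - 6*c - 10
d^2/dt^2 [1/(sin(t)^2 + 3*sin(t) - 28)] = (-4*sin(t)^4 - 9*sin(t)^3 - 115*sin(t)^2 - 66*sin(t) + 74)/(sin(t)^2 + 3*sin(t) - 28)^3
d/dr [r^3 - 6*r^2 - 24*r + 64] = 3*r^2 - 12*r - 24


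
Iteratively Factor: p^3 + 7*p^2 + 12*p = (p)*(p^2 + 7*p + 12) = p*(p + 3)*(p + 4)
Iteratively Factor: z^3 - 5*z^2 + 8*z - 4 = (z - 2)*(z^2 - 3*z + 2) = (z - 2)*(z - 1)*(z - 2)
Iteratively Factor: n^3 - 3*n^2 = (n)*(n^2 - 3*n) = n*(n - 3)*(n)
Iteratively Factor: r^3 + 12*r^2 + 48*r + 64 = (r + 4)*(r^2 + 8*r + 16) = (r + 4)^2*(r + 4)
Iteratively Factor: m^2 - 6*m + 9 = (m - 3)*(m - 3)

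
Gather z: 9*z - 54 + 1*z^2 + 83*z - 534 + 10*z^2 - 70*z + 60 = 11*z^2 + 22*z - 528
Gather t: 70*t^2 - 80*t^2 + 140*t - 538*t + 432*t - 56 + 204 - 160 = -10*t^2 + 34*t - 12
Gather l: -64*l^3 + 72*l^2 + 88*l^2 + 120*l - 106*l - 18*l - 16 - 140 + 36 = -64*l^3 + 160*l^2 - 4*l - 120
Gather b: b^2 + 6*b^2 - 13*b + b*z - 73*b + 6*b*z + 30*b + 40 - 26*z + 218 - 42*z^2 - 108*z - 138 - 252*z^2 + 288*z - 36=7*b^2 + b*(7*z - 56) - 294*z^2 + 154*z + 84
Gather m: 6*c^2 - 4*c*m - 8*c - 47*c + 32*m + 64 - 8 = 6*c^2 - 55*c + m*(32 - 4*c) + 56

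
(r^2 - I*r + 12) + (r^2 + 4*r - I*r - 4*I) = 2*r^2 + 4*r - 2*I*r + 12 - 4*I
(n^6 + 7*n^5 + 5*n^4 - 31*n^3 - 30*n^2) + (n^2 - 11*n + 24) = n^6 + 7*n^5 + 5*n^4 - 31*n^3 - 29*n^2 - 11*n + 24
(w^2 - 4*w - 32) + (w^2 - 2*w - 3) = 2*w^2 - 6*w - 35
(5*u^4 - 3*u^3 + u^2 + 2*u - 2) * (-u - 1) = -5*u^5 - 2*u^4 + 2*u^3 - 3*u^2 + 2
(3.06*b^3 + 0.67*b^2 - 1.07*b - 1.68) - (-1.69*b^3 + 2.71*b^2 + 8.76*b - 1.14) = 4.75*b^3 - 2.04*b^2 - 9.83*b - 0.54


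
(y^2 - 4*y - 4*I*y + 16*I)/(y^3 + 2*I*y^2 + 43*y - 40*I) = (y^2 - 4*y - 4*I*y + 16*I)/(y^3 + 2*I*y^2 + 43*y - 40*I)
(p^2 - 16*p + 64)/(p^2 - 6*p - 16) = (p - 8)/(p + 2)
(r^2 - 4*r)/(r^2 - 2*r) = (r - 4)/(r - 2)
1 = 1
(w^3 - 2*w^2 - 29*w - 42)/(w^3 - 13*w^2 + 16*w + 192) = (w^2 - 5*w - 14)/(w^2 - 16*w + 64)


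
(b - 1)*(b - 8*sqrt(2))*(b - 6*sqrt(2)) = b^3 - 14*sqrt(2)*b^2 - b^2 + 14*sqrt(2)*b + 96*b - 96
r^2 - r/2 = r*(r - 1/2)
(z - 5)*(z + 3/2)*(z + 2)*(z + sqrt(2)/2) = z^4 - 3*z^3/2 + sqrt(2)*z^3/2 - 29*z^2/2 - 3*sqrt(2)*z^2/4 - 15*z - 29*sqrt(2)*z/4 - 15*sqrt(2)/2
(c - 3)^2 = c^2 - 6*c + 9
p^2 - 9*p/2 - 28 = (p - 8)*(p + 7/2)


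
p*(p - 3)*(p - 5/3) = p^3 - 14*p^2/3 + 5*p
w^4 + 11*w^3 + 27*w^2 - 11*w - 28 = (w - 1)*(w + 1)*(w + 4)*(w + 7)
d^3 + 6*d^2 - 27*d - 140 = (d - 5)*(d + 4)*(d + 7)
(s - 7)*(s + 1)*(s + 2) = s^3 - 4*s^2 - 19*s - 14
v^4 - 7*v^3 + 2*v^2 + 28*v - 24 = (v - 6)*(v - 2)*(v - 1)*(v + 2)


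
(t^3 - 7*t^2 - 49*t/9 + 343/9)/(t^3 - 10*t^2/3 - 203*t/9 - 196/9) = (3*t - 7)/(3*t + 4)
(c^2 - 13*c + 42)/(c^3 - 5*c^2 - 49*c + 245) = (c - 6)/(c^2 + 2*c - 35)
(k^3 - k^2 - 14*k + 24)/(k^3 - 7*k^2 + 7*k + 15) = (k^2 + 2*k - 8)/(k^2 - 4*k - 5)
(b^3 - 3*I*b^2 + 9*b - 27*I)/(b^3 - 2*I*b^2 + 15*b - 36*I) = (b + 3*I)/(b + 4*I)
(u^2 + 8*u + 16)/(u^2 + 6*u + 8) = (u + 4)/(u + 2)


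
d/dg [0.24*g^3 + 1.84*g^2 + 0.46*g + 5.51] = 0.72*g^2 + 3.68*g + 0.46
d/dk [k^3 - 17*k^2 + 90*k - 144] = 3*k^2 - 34*k + 90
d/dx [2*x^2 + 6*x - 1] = 4*x + 6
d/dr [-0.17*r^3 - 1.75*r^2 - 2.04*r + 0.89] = -0.51*r^2 - 3.5*r - 2.04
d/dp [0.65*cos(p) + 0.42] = -0.65*sin(p)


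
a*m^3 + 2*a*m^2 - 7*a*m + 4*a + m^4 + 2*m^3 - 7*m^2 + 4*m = (a + m)*(m - 1)^2*(m + 4)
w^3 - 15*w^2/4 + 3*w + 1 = (w - 2)^2*(w + 1/4)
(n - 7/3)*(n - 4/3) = n^2 - 11*n/3 + 28/9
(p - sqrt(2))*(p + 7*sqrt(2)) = p^2 + 6*sqrt(2)*p - 14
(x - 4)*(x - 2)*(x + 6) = x^3 - 28*x + 48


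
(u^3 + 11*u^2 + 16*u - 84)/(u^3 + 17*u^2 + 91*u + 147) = (u^2 + 4*u - 12)/(u^2 + 10*u + 21)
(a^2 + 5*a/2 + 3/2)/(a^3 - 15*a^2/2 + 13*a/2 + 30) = (a + 1)/(a^2 - 9*a + 20)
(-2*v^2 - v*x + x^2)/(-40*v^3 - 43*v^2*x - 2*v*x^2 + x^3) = (-2*v + x)/(-40*v^2 - 3*v*x + x^2)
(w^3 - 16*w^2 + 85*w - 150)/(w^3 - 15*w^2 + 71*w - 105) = (w^2 - 11*w + 30)/(w^2 - 10*w + 21)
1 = 1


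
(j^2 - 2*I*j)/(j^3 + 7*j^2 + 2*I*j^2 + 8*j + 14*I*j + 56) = j/(j^2 + j*(7 + 4*I) + 28*I)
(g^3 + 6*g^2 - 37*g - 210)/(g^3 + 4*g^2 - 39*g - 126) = (g + 5)/(g + 3)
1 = 1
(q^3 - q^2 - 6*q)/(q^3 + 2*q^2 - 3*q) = (q^2 - q - 6)/(q^2 + 2*q - 3)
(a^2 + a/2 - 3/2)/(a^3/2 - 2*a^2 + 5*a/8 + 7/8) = 4*(2*a + 3)/(4*a^2 - 12*a - 7)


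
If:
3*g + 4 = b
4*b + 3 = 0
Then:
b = -3/4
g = -19/12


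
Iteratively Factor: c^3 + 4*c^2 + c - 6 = (c + 2)*(c^2 + 2*c - 3) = (c - 1)*(c + 2)*(c + 3)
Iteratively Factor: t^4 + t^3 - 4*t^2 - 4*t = (t)*(t^3 + t^2 - 4*t - 4) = t*(t - 2)*(t^2 + 3*t + 2) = t*(t - 2)*(t + 1)*(t + 2)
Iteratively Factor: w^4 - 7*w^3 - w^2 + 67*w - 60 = (w - 5)*(w^3 - 2*w^2 - 11*w + 12) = (w - 5)*(w - 1)*(w^2 - w - 12) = (w - 5)*(w - 1)*(w + 3)*(w - 4)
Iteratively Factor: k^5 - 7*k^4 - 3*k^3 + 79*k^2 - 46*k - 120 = (k + 1)*(k^4 - 8*k^3 + 5*k^2 + 74*k - 120) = (k - 2)*(k + 1)*(k^3 - 6*k^2 - 7*k + 60) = (k - 4)*(k - 2)*(k + 1)*(k^2 - 2*k - 15) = (k - 4)*(k - 2)*(k + 1)*(k + 3)*(k - 5)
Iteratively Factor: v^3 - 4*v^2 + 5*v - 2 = (v - 1)*(v^2 - 3*v + 2) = (v - 1)^2*(v - 2)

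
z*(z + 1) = z^2 + z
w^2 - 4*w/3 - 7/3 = (w - 7/3)*(w + 1)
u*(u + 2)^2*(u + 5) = u^4 + 9*u^3 + 24*u^2 + 20*u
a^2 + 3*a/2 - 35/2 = (a - 7/2)*(a + 5)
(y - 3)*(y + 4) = y^2 + y - 12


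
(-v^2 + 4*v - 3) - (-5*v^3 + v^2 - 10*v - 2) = 5*v^3 - 2*v^2 + 14*v - 1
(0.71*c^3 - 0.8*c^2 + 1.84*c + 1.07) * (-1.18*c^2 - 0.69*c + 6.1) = -0.8378*c^5 + 0.4541*c^4 + 2.7118*c^3 - 7.4122*c^2 + 10.4857*c + 6.527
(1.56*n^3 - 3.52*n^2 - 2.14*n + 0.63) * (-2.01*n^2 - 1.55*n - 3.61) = -3.1356*n^5 + 4.6572*n^4 + 4.1258*n^3 + 14.7579*n^2 + 6.7489*n - 2.2743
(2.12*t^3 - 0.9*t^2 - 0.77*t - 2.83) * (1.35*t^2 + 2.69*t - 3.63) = 2.862*t^5 + 4.4878*t^4 - 11.1561*t^3 - 2.6248*t^2 - 4.8176*t + 10.2729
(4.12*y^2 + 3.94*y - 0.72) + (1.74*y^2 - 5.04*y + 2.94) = 5.86*y^2 - 1.1*y + 2.22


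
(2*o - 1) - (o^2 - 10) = -o^2 + 2*o + 9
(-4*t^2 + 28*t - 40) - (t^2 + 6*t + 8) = -5*t^2 + 22*t - 48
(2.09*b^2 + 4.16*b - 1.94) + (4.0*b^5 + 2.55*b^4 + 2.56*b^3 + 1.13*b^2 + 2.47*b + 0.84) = 4.0*b^5 + 2.55*b^4 + 2.56*b^3 + 3.22*b^2 + 6.63*b - 1.1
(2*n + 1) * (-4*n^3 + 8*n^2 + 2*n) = -8*n^4 + 12*n^3 + 12*n^2 + 2*n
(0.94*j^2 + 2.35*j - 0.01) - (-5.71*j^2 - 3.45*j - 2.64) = 6.65*j^2 + 5.8*j + 2.63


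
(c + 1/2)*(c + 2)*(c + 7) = c^3 + 19*c^2/2 + 37*c/2 + 7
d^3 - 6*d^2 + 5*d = d*(d - 5)*(d - 1)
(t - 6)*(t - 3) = t^2 - 9*t + 18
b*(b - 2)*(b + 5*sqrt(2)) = b^3 - 2*b^2 + 5*sqrt(2)*b^2 - 10*sqrt(2)*b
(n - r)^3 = n^3 - 3*n^2*r + 3*n*r^2 - r^3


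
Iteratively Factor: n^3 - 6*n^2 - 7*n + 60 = (n + 3)*(n^2 - 9*n + 20) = (n - 4)*(n + 3)*(n - 5)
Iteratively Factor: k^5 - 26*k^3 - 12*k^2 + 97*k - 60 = (k - 1)*(k^4 + k^3 - 25*k^2 - 37*k + 60) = (k - 1)*(k + 4)*(k^3 - 3*k^2 - 13*k + 15) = (k - 5)*(k - 1)*(k + 4)*(k^2 + 2*k - 3) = (k - 5)*(k - 1)*(k + 3)*(k + 4)*(k - 1)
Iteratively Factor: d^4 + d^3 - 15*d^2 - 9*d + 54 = (d - 2)*(d^3 + 3*d^2 - 9*d - 27) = (d - 2)*(d + 3)*(d^2 - 9) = (d - 2)*(d + 3)^2*(d - 3)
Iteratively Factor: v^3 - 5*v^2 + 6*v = (v - 3)*(v^2 - 2*v) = (v - 3)*(v - 2)*(v)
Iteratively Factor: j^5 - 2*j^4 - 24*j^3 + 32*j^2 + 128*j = (j - 4)*(j^4 + 2*j^3 - 16*j^2 - 32*j) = (j - 4)*(j + 2)*(j^3 - 16*j) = (j - 4)*(j + 2)*(j + 4)*(j^2 - 4*j) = j*(j - 4)*(j + 2)*(j + 4)*(j - 4)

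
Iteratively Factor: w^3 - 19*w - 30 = (w + 2)*(w^2 - 2*w - 15) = (w + 2)*(w + 3)*(w - 5)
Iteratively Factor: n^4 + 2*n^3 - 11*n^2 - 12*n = (n)*(n^3 + 2*n^2 - 11*n - 12) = n*(n + 4)*(n^2 - 2*n - 3) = n*(n - 3)*(n + 4)*(n + 1)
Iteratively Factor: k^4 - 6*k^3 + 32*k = (k + 2)*(k^3 - 8*k^2 + 16*k) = k*(k + 2)*(k^2 - 8*k + 16) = k*(k - 4)*(k + 2)*(k - 4)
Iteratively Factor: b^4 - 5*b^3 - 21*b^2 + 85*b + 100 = (b + 1)*(b^3 - 6*b^2 - 15*b + 100) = (b + 1)*(b + 4)*(b^2 - 10*b + 25) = (b - 5)*(b + 1)*(b + 4)*(b - 5)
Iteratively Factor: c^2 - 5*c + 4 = (c - 4)*(c - 1)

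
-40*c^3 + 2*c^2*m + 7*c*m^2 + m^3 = (-2*c + m)*(4*c + m)*(5*c + m)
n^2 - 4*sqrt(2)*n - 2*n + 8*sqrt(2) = (n - 2)*(n - 4*sqrt(2))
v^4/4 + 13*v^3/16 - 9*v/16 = v*(v/4 + 1/4)*(v - 3/4)*(v + 3)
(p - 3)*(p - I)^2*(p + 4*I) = p^4 - 3*p^3 + 2*I*p^3 + 7*p^2 - 6*I*p^2 - 21*p - 4*I*p + 12*I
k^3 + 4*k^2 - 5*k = k*(k - 1)*(k + 5)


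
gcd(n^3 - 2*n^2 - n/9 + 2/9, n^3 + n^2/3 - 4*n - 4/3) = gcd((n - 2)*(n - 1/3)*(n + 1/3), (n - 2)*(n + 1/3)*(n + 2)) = n^2 - 5*n/3 - 2/3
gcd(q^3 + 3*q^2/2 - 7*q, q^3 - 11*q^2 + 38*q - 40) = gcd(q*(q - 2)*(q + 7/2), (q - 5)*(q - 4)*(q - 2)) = q - 2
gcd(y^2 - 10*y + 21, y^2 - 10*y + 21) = y^2 - 10*y + 21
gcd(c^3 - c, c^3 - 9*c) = c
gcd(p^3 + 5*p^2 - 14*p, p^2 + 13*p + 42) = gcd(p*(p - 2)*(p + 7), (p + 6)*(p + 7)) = p + 7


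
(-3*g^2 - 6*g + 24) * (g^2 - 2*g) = -3*g^4 + 36*g^2 - 48*g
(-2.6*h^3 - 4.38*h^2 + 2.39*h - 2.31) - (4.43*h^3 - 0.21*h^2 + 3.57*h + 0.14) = -7.03*h^3 - 4.17*h^2 - 1.18*h - 2.45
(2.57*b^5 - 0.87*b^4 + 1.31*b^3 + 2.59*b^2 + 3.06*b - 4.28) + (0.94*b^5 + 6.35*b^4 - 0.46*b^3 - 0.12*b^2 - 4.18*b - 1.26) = 3.51*b^5 + 5.48*b^4 + 0.85*b^3 + 2.47*b^2 - 1.12*b - 5.54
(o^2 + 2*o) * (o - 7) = o^3 - 5*o^2 - 14*o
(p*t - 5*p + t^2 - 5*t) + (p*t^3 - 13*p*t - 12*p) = p*t^3 - 12*p*t - 17*p + t^2 - 5*t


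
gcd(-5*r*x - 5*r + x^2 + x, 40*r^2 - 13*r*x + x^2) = -5*r + x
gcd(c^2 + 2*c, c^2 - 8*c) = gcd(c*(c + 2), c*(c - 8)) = c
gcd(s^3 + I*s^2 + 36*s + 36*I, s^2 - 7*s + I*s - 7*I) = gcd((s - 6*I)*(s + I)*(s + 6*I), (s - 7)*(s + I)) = s + I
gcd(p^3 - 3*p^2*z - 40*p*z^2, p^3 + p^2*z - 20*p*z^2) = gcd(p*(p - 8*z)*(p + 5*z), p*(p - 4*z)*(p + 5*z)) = p^2 + 5*p*z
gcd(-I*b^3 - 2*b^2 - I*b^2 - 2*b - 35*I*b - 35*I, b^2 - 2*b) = 1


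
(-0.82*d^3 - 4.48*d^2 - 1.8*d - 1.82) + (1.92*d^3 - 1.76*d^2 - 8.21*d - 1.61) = 1.1*d^3 - 6.24*d^2 - 10.01*d - 3.43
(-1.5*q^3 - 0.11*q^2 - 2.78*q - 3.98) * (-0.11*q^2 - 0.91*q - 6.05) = 0.165*q^5 + 1.3771*q^4 + 9.4809*q^3 + 3.6331*q^2 + 20.4408*q + 24.079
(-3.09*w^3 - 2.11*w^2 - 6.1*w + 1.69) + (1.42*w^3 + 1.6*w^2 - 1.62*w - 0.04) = -1.67*w^3 - 0.51*w^2 - 7.72*w + 1.65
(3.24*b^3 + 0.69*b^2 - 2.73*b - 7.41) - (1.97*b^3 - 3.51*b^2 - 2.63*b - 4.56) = 1.27*b^3 + 4.2*b^2 - 0.1*b - 2.85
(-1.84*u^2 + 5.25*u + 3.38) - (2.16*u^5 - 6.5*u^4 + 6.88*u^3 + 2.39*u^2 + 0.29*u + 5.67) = -2.16*u^5 + 6.5*u^4 - 6.88*u^3 - 4.23*u^2 + 4.96*u - 2.29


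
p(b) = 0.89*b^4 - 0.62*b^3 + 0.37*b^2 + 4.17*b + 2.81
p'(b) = 3.56*b^3 - 1.86*b^2 + 0.74*b + 4.17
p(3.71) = 160.32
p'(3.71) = 163.10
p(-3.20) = 106.89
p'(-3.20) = -133.90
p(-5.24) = 751.31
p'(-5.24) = -562.98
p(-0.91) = 0.40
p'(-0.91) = -0.73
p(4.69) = 397.15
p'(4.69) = 333.98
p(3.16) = 88.86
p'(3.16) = 100.27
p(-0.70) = 0.50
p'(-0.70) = 1.52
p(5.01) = 515.74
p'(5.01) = 408.87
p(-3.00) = 82.46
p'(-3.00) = -110.91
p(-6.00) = 1278.47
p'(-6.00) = -836.19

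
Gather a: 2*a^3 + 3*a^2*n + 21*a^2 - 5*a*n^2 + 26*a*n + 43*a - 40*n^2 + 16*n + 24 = 2*a^3 + a^2*(3*n + 21) + a*(-5*n^2 + 26*n + 43) - 40*n^2 + 16*n + 24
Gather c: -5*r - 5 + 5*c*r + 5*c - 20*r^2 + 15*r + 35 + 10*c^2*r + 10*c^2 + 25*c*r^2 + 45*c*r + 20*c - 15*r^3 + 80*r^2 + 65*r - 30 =c^2*(10*r + 10) + c*(25*r^2 + 50*r + 25) - 15*r^3 + 60*r^2 + 75*r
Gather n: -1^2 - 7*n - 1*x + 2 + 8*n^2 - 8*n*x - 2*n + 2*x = 8*n^2 + n*(-8*x - 9) + x + 1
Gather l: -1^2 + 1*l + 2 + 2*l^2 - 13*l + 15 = 2*l^2 - 12*l + 16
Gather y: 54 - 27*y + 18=72 - 27*y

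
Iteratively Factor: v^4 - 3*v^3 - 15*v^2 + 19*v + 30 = (v + 3)*(v^3 - 6*v^2 + 3*v + 10) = (v - 2)*(v + 3)*(v^2 - 4*v - 5) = (v - 2)*(v + 1)*(v + 3)*(v - 5)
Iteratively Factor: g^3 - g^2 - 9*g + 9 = (g + 3)*(g^2 - 4*g + 3) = (g - 1)*(g + 3)*(g - 3)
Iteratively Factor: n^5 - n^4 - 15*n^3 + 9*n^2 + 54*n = (n - 3)*(n^4 + 2*n^3 - 9*n^2 - 18*n) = (n - 3)^2*(n^3 + 5*n^2 + 6*n) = (n - 3)^2*(n + 3)*(n^2 + 2*n) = n*(n - 3)^2*(n + 3)*(n + 2)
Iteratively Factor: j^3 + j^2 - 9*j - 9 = (j + 3)*(j^2 - 2*j - 3) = (j - 3)*(j + 3)*(j + 1)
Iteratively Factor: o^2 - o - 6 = (o - 3)*(o + 2)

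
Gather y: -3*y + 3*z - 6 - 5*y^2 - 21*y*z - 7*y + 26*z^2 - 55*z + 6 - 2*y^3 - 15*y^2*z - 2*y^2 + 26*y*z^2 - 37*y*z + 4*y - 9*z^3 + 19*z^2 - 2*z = -2*y^3 + y^2*(-15*z - 7) + y*(26*z^2 - 58*z - 6) - 9*z^3 + 45*z^2 - 54*z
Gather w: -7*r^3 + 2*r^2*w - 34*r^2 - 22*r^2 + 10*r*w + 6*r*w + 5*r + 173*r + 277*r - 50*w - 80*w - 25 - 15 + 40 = -7*r^3 - 56*r^2 + 455*r + w*(2*r^2 + 16*r - 130)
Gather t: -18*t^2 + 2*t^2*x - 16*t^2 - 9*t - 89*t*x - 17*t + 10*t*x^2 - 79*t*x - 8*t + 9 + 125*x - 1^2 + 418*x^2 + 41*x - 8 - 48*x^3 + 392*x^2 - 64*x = t^2*(2*x - 34) + t*(10*x^2 - 168*x - 34) - 48*x^3 + 810*x^2 + 102*x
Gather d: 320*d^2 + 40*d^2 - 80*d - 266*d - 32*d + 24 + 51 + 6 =360*d^2 - 378*d + 81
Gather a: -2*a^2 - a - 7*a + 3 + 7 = -2*a^2 - 8*a + 10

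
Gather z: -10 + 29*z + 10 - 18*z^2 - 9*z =-18*z^2 + 20*z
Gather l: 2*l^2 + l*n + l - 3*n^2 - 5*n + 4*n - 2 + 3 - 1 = 2*l^2 + l*(n + 1) - 3*n^2 - n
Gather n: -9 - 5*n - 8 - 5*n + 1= -10*n - 16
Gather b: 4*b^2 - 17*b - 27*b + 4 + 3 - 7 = 4*b^2 - 44*b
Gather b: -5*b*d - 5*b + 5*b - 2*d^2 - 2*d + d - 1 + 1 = -5*b*d - 2*d^2 - d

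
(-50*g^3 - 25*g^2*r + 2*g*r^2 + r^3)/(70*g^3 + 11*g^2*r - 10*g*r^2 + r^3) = (5*g + r)/(-7*g + r)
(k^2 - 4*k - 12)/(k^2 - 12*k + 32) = (k^2 - 4*k - 12)/(k^2 - 12*k + 32)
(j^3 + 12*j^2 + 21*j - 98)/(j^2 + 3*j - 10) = (j^2 + 14*j + 49)/(j + 5)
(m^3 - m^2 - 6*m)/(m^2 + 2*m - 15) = m*(m + 2)/(m + 5)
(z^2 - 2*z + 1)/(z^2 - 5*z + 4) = (z - 1)/(z - 4)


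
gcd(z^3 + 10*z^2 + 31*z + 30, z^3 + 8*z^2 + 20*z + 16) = z + 2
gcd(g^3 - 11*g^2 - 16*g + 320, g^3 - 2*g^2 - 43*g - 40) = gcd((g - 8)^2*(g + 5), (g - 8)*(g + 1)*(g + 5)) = g^2 - 3*g - 40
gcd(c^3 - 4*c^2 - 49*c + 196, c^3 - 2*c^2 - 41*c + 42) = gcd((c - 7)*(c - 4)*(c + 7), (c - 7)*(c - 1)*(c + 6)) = c - 7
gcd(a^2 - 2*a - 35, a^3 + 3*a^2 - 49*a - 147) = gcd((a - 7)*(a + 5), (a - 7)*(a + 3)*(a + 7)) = a - 7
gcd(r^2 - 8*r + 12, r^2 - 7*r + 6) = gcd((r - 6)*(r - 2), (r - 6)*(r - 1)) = r - 6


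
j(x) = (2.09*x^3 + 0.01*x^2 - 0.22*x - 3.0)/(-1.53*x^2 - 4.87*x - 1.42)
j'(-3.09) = 244.06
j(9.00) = -8.98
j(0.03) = 1.92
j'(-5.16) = 1.09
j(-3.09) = 65.17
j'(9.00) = -1.28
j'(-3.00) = 655.01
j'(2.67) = -1.02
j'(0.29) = -2.08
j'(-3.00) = 655.01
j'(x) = (3.06*x + 4.87)*(2.09*x^3 + 0.01*x^2 - 0.22*x - 3.0)/(-1.53*x^2 - 4.87*x - 1.42)^2 + (6.27*x^2 + 0.02*x - 0.22)/(-1.53*x^2 - 4.87*x - 1.42)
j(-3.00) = 101.17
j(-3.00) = 101.17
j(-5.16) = 16.96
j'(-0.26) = -184.21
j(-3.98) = 21.32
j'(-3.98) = 9.05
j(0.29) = 1.02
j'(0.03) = -5.94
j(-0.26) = 11.58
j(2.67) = -1.43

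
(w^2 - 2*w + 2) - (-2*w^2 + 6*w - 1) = 3*w^2 - 8*w + 3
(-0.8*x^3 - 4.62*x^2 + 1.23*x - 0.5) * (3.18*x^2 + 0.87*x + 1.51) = -2.544*x^5 - 15.3876*x^4 - 1.316*x^3 - 7.4961*x^2 + 1.4223*x - 0.755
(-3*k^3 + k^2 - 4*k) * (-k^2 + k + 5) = 3*k^5 - 4*k^4 - 10*k^3 + k^2 - 20*k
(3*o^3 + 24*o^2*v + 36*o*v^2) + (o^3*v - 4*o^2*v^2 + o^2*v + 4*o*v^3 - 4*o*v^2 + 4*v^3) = o^3*v + 3*o^3 - 4*o^2*v^2 + 25*o^2*v + 4*o*v^3 + 32*o*v^2 + 4*v^3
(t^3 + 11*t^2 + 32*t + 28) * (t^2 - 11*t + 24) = t^5 - 65*t^3 - 60*t^2 + 460*t + 672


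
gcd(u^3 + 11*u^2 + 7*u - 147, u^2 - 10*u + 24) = 1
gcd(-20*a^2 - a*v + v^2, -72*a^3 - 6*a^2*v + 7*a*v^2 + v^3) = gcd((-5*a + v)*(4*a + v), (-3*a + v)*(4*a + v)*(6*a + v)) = 4*a + v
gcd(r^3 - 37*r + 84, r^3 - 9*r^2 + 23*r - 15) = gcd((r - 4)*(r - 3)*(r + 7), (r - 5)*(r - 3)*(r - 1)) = r - 3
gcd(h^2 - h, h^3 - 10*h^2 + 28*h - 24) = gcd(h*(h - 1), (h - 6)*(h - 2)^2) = 1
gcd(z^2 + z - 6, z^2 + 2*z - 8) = z - 2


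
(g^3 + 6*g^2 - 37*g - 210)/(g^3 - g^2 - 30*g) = (g + 7)/g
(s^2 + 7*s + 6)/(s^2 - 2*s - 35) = (s^2 + 7*s + 6)/(s^2 - 2*s - 35)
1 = 1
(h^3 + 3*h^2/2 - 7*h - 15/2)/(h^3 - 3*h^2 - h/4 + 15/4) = 2*(h + 3)/(2*h - 3)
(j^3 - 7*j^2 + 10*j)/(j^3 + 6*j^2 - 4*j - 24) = j*(j - 5)/(j^2 + 8*j + 12)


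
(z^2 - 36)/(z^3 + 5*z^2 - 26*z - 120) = (z - 6)/(z^2 - z - 20)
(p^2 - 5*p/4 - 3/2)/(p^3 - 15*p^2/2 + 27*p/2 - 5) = (4*p + 3)/(2*(2*p^2 - 11*p + 5))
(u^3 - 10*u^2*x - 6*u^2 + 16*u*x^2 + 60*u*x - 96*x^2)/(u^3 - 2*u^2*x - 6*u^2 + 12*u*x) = (u - 8*x)/u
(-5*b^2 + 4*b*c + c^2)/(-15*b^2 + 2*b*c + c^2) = (b - c)/(3*b - c)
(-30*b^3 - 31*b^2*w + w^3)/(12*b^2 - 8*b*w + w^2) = (5*b^2 + 6*b*w + w^2)/(-2*b + w)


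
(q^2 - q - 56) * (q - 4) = q^3 - 5*q^2 - 52*q + 224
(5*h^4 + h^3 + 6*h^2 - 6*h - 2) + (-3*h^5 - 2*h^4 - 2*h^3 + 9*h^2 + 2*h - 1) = -3*h^5 + 3*h^4 - h^3 + 15*h^2 - 4*h - 3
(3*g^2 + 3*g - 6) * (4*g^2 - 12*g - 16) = 12*g^4 - 24*g^3 - 108*g^2 + 24*g + 96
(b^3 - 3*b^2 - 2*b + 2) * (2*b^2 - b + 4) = 2*b^5 - 7*b^4 + 3*b^3 - 6*b^2 - 10*b + 8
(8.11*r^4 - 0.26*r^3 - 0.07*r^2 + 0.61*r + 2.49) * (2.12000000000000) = 17.1932*r^4 - 0.5512*r^3 - 0.1484*r^2 + 1.2932*r + 5.2788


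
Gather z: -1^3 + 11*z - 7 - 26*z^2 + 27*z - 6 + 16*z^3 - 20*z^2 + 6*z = 16*z^3 - 46*z^2 + 44*z - 14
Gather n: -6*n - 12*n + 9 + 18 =27 - 18*n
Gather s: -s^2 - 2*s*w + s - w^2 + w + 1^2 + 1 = -s^2 + s*(1 - 2*w) - w^2 + w + 2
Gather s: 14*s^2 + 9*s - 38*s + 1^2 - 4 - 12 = 14*s^2 - 29*s - 15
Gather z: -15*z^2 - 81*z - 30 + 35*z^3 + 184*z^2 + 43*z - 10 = 35*z^3 + 169*z^2 - 38*z - 40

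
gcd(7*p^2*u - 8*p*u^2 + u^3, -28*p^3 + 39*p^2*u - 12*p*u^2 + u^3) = 7*p^2 - 8*p*u + u^2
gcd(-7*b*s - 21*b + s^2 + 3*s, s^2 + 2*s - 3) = s + 3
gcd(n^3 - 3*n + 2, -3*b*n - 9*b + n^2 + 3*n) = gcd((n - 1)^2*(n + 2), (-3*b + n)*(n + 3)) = 1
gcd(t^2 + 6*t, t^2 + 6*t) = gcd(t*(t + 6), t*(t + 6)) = t^2 + 6*t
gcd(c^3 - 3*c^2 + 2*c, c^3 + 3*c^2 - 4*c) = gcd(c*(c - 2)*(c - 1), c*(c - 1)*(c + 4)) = c^2 - c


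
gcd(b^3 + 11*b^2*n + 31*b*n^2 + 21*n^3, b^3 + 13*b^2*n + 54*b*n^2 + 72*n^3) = b + 3*n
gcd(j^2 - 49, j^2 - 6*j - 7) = j - 7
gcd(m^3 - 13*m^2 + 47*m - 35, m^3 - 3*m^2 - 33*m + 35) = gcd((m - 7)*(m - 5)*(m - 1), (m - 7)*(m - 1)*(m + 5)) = m^2 - 8*m + 7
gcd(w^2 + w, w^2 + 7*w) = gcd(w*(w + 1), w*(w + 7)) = w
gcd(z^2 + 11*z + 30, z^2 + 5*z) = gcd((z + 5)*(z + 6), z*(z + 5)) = z + 5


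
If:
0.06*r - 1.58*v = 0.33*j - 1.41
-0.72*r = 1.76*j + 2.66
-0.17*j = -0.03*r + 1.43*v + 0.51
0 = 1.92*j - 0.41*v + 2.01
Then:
No Solution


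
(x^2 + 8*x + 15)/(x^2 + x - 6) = (x + 5)/(x - 2)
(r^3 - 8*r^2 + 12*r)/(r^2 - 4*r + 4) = r*(r - 6)/(r - 2)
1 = 1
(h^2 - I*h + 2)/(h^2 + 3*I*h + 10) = (h + I)/(h + 5*I)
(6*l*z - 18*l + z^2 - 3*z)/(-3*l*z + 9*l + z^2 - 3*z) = (6*l + z)/(-3*l + z)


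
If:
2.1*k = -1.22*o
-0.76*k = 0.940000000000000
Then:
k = -1.24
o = 2.13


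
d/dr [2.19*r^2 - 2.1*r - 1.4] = 4.38*r - 2.1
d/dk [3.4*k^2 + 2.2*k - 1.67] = 6.8*k + 2.2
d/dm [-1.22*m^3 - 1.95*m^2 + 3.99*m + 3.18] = -3.66*m^2 - 3.9*m + 3.99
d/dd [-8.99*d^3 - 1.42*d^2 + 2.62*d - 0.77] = -26.97*d^2 - 2.84*d + 2.62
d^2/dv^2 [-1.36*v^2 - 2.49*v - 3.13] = -2.72000000000000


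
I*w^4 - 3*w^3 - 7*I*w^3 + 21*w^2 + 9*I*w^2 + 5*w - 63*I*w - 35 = (w - 7)*(w - I)*(w + 5*I)*(I*w + 1)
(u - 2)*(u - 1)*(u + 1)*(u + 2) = u^4 - 5*u^2 + 4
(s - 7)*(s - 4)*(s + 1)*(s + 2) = s^4 - 8*s^3 - 3*s^2 + 62*s + 56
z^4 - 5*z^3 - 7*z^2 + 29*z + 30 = (z - 5)*(z - 3)*(z + 1)*(z + 2)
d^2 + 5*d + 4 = (d + 1)*(d + 4)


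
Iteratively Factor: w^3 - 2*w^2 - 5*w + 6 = (w - 1)*(w^2 - w - 6) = (w - 1)*(w + 2)*(w - 3)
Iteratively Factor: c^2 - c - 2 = (c - 2)*(c + 1)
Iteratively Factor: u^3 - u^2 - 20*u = (u + 4)*(u^2 - 5*u) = (u - 5)*(u + 4)*(u)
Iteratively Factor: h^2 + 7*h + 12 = (h + 3)*(h + 4)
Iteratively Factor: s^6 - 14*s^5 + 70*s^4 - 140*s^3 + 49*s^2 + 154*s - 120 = (s - 1)*(s^5 - 13*s^4 + 57*s^3 - 83*s^2 - 34*s + 120) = (s - 1)*(s + 1)*(s^4 - 14*s^3 + 71*s^2 - 154*s + 120) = (s - 3)*(s - 1)*(s + 1)*(s^3 - 11*s^2 + 38*s - 40) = (s - 3)*(s - 2)*(s - 1)*(s + 1)*(s^2 - 9*s + 20) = (s - 4)*(s - 3)*(s - 2)*(s - 1)*(s + 1)*(s - 5)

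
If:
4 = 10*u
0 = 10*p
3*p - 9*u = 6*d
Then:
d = -3/5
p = 0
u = 2/5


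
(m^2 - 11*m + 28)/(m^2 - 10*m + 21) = (m - 4)/(m - 3)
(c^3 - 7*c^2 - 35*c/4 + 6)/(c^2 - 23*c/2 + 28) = (4*c^2 + 4*c - 3)/(2*(2*c - 7))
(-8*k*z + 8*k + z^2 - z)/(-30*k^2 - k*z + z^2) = (8*k*z - 8*k - z^2 + z)/(30*k^2 + k*z - z^2)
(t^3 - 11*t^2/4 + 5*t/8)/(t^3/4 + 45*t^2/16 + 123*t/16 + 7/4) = 2*t*(8*t^2 - 22*t + 5)/(4*t^3 + 45*t^2 + 123*t + 28)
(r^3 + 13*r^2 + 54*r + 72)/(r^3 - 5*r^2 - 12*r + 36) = (r^2 + 10*r + 24)/(r^2 - 8*r + 12)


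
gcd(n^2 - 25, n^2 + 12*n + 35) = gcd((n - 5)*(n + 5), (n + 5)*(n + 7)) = n + 5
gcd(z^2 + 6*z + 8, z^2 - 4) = z + 2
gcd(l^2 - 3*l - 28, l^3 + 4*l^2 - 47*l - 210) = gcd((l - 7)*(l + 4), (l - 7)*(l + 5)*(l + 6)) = l - 7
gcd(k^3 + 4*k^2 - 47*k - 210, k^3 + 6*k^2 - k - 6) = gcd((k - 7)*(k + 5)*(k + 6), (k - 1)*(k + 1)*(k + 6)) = k + 6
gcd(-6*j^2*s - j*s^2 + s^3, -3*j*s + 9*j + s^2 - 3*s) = -3*j + s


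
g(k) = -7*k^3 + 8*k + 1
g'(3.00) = -181.00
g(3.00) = -164.00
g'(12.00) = -3016.00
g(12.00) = -11999.00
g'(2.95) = -174.75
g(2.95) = -155.11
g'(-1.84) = -63.10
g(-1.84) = 29.89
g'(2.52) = -125.36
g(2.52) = -90.86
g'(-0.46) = 3.56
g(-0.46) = -2.00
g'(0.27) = 6.47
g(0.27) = 3.02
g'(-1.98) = -74.33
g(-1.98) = 39.50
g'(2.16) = -89.98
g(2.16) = -52.26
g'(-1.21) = -22.75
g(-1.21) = 3.72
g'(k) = 8 - 21*k^2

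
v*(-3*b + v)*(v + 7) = -3*b*v^2 - 21*b*v + v^3 + 7*v^2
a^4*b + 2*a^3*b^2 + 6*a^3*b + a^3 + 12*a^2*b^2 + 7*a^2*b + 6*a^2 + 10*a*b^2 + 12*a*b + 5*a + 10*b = (a + 1)*(a + 5)*(a + 2*b)*(a*b + 1)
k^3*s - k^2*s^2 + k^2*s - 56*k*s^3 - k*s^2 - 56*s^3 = (k - 8*s)*(k + 7*s)*(k*s + s)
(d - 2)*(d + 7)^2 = d^3 + 12*d^2 + 21*d - 98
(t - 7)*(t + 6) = t^2 - t - 42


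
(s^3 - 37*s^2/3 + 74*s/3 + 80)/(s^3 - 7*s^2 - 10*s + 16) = (s^2 - 13*s/3 - 10)/(s^2 + s - 2)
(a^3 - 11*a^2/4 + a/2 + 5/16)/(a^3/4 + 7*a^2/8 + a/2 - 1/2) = (8*a^2 - 18*a - 5)/(2*(a^2 + 4*a + 4))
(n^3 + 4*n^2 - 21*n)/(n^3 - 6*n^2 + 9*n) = (n + 7)/(n - 3)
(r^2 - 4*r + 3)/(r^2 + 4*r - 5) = (r - 3)/(r + 5)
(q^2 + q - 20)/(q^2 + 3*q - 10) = (q - 4)/(q - 2)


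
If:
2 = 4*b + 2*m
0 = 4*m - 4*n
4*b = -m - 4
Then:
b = -5/2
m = 6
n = 6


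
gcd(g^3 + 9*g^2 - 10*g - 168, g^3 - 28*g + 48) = g^2 + 2*g - 24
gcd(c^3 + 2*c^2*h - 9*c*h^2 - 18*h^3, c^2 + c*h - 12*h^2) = c - 3*h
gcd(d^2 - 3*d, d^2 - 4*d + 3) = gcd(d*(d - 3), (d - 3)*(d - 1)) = d - 3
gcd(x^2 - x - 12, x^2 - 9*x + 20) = x - 4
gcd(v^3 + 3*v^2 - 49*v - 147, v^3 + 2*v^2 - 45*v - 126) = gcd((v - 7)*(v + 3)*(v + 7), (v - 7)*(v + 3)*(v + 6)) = v^2 - 4*v - 21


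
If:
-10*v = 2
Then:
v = -1/5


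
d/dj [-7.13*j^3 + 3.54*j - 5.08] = 3.54 - 21.39*j^2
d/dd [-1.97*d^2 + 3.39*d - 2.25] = 3.39 - 3.94*d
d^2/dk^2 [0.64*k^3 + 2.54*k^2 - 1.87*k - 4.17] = 3.84*k + 5.08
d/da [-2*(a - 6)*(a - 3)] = 18 - 4*a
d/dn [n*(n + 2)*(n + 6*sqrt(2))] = 3*n^2 + 4*n + 12*sqrt(2)*n + 12*sqrt(2)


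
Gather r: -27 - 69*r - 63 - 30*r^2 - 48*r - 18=-30*r^2 - 117*r - 108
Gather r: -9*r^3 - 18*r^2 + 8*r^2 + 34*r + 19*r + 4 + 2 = -9*r^3 - 10*r^2 + 53*r + 6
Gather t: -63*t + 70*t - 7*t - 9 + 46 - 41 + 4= 0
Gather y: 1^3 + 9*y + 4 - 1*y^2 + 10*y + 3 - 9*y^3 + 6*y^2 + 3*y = -9*y^3 + 5*y^2 + 22*y + 8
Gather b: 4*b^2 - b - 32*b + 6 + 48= 4*b^2 - 33*b + 54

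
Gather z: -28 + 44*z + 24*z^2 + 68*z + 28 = 24*z^2 + 112*z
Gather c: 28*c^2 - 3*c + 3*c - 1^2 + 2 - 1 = 28*c^2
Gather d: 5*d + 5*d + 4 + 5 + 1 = 10*d + 10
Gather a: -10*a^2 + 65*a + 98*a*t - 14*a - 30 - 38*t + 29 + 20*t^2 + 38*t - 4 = -10*a^2 + a*(98*t + 51) + 20*t^2 - 5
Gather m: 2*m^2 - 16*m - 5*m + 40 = 2*m^2 - 21*m + 40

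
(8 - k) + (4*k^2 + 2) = 4*k^2 - k + 10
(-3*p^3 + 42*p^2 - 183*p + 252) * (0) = 0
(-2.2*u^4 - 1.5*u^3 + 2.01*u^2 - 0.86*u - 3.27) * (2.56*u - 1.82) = -5.632*u^5 + 0.164000000000001*u^4 + 7.8756*u^3 - 5.8598*u^2 - 6.806*u + 5.9514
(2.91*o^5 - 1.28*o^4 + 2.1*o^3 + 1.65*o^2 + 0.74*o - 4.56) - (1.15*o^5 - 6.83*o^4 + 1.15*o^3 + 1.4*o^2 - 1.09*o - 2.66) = 1.76*o^5 + 5.55*o^4 + 0.95*o^3 + 0.25*o^2 + 1.83*o - 1.9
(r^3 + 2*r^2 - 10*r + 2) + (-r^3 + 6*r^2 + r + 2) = 8*r^2 - 9*r + 4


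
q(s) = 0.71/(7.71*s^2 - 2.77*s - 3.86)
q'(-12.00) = 0.00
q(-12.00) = 0.00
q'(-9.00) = 0.00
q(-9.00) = 0.00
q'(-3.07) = 0.01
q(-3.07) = 0.01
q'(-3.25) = 0.01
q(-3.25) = 0.01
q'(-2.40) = 0.01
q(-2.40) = 0.02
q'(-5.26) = 0.00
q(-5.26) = 0.00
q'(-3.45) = 0.00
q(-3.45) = 0.01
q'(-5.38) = 0.00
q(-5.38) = 0.00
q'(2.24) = -0.03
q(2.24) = 0.02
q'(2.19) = -0.03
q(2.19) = 0.03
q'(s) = 0.71*(2.77 - 15.42*s)/(7.71*s^2 - 2.77*s - 3.86)^2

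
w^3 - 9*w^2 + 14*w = w*(w - 7)*(w - 2)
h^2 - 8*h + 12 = (h - 6)*(h - 2)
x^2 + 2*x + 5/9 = (x + 1/3)*(x + 5/3)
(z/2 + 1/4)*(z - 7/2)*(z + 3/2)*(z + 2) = z^4/2 + z^3/4 - 37*z^2/8 - 121*z/16 - 21/8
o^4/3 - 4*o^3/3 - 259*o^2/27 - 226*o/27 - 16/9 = (o/3 + 1)*(o - 8)*(o + 1/3)*(o + 2/3)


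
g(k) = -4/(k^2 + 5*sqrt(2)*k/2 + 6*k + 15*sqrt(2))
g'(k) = -4*(-2*k - 6 - 5*sqrt(2)/2)/(k^2 + 5*sqrt(2)*k/2 + 6*k + 15*sqrt(2))^2 = 8*(4*k + 5*sqrt(2) + 12)/(2*k^2 + 5*sqrt(2)*k + 12*k + 30*sqrt(2))^2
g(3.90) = -0.05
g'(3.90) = 0.01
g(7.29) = -0.03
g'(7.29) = 0.00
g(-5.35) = 3.39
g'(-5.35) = -3.35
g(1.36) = -0.11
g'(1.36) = 0.04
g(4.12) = -0.05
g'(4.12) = 0.01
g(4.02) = -0.05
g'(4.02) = 0.01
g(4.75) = -0.04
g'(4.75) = 0.01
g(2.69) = -0.07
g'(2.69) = 0.02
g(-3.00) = -2.49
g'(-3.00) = 5.48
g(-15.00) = -0.04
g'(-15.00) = -0.00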